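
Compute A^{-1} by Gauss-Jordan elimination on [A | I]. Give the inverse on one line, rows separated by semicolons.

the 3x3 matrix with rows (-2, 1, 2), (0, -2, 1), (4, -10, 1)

inverse = [2 -21/4 5/4; 1 -5/2 1/2; 2 -4 1]

Gauss-Jordan on [A | I]:
R1 <- (1/-2)*R1:  [    1  -1/2    -1  |  -1/2     0     0 ]
R3 <- R3 - (4)*R1:  [  0  -8   5  |   2   0   1 ]
R2 <- (1/-2)*R2:  [    0     1  -1/2  |     0  -1/2     0 ]
R1 <- R1 - (-1/2)*R2:  [    1     0  -5/4  |  -1/2  -1/4     0 ]
R3 <- R3 - (-8)*R2:  [  0   0   1  |   2  -4   1 ]
R1 <- R1 - (-5/4)*R3:  [     1      0      0  |      2  -21/4    5/4 ]
R2 <- R2 - (-1/2)*R3:  [    0     1     0  |     1  -5/2   1/2 ]
Right block of [I | A^{-1}] is the inverse:
[ 2  -21/4  5/4 ]
[ 1   -5/2  1/2 ]
[ 2     -4    1 ]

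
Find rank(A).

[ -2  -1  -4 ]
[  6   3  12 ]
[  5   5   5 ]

Row reduction:
R2 <- R2 - (-3)*R1:  [ 0  0  0 ]
R3 <- R3 - (-5/2)*R1:  [   0  5/2   -5 ]
R2 <-> R3   (pivot in column 2 was zero)
[ -2   -1  -4 ]
[  0  5/2  -5 ]
[  0    0   0 ]
Row echelon form:
[ -2   -1  -4 ]
[  0  5/2  -5 ]
[  0    0   0 ]
Nonzero rows / pivot columns: 2

rank(A) = 2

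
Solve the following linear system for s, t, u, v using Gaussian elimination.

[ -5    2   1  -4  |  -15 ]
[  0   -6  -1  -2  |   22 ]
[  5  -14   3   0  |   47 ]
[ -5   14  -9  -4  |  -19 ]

Forward elimination on [A|b]:
R3 <- R3 - (-1)*R1:  [   0  -12    4   -4   32 ]
R4 <- R4 - (1)*R1:  [   0   12  -10    0   -4 ]
R3 <- R3 - (2)*R2:  [   0    0    6    0  -12 ]
R4 <- R4 - (-2)*R2:  [   0    0  -12   -4   40 ]
R4 <- R4 - (-2)*R3:  [  0   0   0  -4  16 ]
Row echelon form:
[ -5   2   1  -4  |  -15 ]
[  0  -6  -1  -2  |   22 ]
[  0   0   6   0  |  -12 ]
[  0   0   0  -4  |   16 ]
Back-substitution:
v = (16) / -4 = -4
u = (-12) / 6 = -2
t = (22 - (-1)*(-2) - (-2)*(-4)) / -6 = -2
s = (-15 - (2)*(-2) - (1)*(-2) - (-4)*(-4)) / -5 = 5

(5, -2, -2, -4)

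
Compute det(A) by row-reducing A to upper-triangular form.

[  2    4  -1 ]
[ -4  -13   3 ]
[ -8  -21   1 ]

Forward elimination:
R2 <- R2 - (-2)*R1:  [  0  -5   1 ]
R3 <- R3 - (-4)*R1:  [  0  -5  -3 ]
R3 <- R3 - (1)*R2:  [  0   0  -4 ]
Upper-triangular form:
[ 2   4  -1 ]
[ 0  -5   1 ]
[ 0   0  -4 ]
det(A) = (-1)^0 * (2) * (-5) * (-4) = 40  (0 row swaps -> sign +1)

det(A) = 40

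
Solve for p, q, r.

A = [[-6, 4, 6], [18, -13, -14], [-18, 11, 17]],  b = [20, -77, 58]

(-3, 5, -3)

Forward elimination on [A|b]:
R2 <- R2 - (-3)*R1:  [   0   -1    4  -17 ]
R3 <- R3 - (3)*R1:  [  0  -1  -1  -2 ]
R3 <- R3 - (1)*R2:  [  0   0  -5  15 ]
Row echelon form:
[ -6   4   6  |   20 ]
[  0  -1   4  |  -17 ]
[  0   0  -5  |   15 ]
Back-substitution:
r = (15) / -5 = -3
q = (-17 - (4)*(-3)) / -1 = 5
p = (20 - (4)*(5) - (6)*(-3)) / -6 = -3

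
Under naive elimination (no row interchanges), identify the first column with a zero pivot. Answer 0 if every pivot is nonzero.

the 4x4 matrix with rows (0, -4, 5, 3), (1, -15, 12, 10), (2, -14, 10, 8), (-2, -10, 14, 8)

Naive forward elimination:
Pivot entry (1,1) is zero but row 2 has 1 in column 1 -> naive elimination stops; a row interchange (e.g. R1 <-> R2) would be required here.

first zero-pivot column = 1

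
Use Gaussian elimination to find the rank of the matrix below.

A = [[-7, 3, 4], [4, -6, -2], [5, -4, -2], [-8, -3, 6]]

rank(A) = 3

Row reduction:
R2 <- R2 - (-4/7)*R1:  [     0  -30/7    2/7 ]
R3 <- R3 - (-5/7)*R1:  [     0  -13/7    6/7 ]
R4 <- R4 - (8/7)*R1:  [     0  -45/7   10/7 ]
R3 <- R3 - (13/30)*R2:  [     0      0  11/15 ]
R4 <- R4 - (3/2)*R2:  [ 0  0  1 ]
R4 <- R4 - (15/11)*R3:  [ 0  0  0 ]
Row echelon form:
[ -7      3      4 ]
[  0  -30/7    2/7 ]
[  0      0  11/15 ]
[  0      0      0 ]
Nonzero rows / pivot columns: 3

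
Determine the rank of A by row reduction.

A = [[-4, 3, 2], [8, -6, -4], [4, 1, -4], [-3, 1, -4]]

rank(A) = 3

Row reduction:
R2 <- R2 - (-2)*R1:  [ 0  0  0 ]
R3 <- R3 - (-1)*R1:  [  0   4  -2 ]
R4 <- R4 - (3/4)*R1:  [     0   -5/4  -11/2 ]
R2 <-> R3   (pivot in column 2 was zero)
[ -4     3      2 ]
[  0     4     -2 ]
[  0     0      0 ]
[  0  -5/4  -11/2 ]
R4 <- R4 - (-5/16)*R2:  [     0      0  -49/8 ]
R3 <-> R4   (pivot in column 3 was zero)
[ -4  3      2 ]
[  0  4     -2 ]
[  0  0  -49/8 ]
[  0  0      0 ]
Row echelon form:
[ -4  3      2 ]
[  0  4     -2 ]
[  0  0  -49/8 ]
[  0  0      0 ]
Nonzero rows / pivot columns: 3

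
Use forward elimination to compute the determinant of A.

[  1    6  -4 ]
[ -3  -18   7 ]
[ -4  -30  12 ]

det(A) = -30

Forward elimination:
R2 <- R2 - (-3)*R1:  [  0   0  -5 ]
R3 <- R3 - (-4)*R1:  [  0  -6  -4 ]
R2 <-> R3   (pivot in column 2 was zero)
[ 1   6  -4 ]
[ 0  -6  -4 ]
[ 0   0  -5 ]
Upper-triangular form:
[ 1   6  -4 ]
[ 0  -6  -4 ]
[ 0   0  -5 ]
det(A) = (-1)^1 * (1) * (-6) * (-5) = -30  (1 row swap -> sign -1)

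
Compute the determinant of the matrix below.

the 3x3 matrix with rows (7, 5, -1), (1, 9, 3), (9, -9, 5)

det(A) = 704

Forward elimination:
R2 <- R2 - (1/7)*R1:  [    0  58/7  22/7 ]
R3 <- R3 - (9/7)*R1:  [      0  -108/7    44/7 ]
R3 <- R3 - (-54/29)*R2:  [      0       0  352/29 ]
Upper-triangular form:
[ 7     5      -1 ]
[ 0  58/7    22/7 ]
[ 0     0  352/29 ]
det(A) = (-1)^0 * (7) * (58/7) * (352/29) = 704  (0 row swaps -> sign +1)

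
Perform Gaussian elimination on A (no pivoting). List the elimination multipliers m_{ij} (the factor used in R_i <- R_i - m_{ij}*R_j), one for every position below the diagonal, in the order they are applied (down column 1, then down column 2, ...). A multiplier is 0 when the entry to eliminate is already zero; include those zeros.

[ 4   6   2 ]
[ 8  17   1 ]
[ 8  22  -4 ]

multipliers: 2, 2, 2

Forward elimination:
R2 <- R2 - (2)*R1:  [  0   5  -3 ]
R3 <- R3 - (2)*R1:  [  0  10  -8 ]
R3 <- R3 - (2)*R2:  [  0   0  -2 ]
Multipliers (in order of application): m_{21} = 2, m_{31} = 2, m_{32} = 2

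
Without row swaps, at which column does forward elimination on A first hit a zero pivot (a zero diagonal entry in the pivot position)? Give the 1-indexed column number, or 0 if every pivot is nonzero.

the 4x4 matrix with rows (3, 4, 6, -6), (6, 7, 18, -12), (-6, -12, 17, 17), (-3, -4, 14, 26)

first zero-pivot column = 4

Naive forward elimination:
R2 <- R2 - (2)*R1:  [  0  -1   6   0 ]
R3 <- R3 - (-2)*R1:  [  0  -4  29   5 ]
R4 <- R4 - (-1)*R1:  [  0   0  20  20 ]
R3 <- R3 - (4)*R2:  [ 0  0  5  5 ]
R4 <- R4 - (4)*R3:  [ 0  0  0  0 ]
Matrix at this point:
[ 3   4  6  -6 ]
[ 0  -1  6   0 ]
[ 0   0  5   5 ]
[ 0   0  0   0 ]
Pivot entry (4,4) in the last row is zero and there are no rows below to swap with -> zero pivot in column 4 (A is singular).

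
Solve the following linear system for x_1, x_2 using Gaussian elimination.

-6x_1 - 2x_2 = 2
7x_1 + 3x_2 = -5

(1, -4)

Forward elimination on [A|b]:
R2 <- R2 - (-7/6)*R1:  [    0   2/3  -8/3 ]
Row echelon form:
[ -6   -2  |     2 ]
[  0  2/3  |  -8/3 ]
Back-substitution:
x_2 = (-8/3) / (2/3) = -4
x_1 = (2 - (-2)*(-4)) / -6 = 1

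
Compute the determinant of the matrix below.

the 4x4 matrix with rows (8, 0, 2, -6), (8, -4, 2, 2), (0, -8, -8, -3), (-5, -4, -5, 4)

det(A) = 296

Forward elimination:
R2 <- R2 - (1)*R1:  [  0  -4   0   8 ]
R4 <- R4 - (-5/8)*R1:  [     0     -4  -15/4    1/4 ]
R3 <- R3 - (2)*R2:  [   0    0   -8  -19 ]
R4 <- R4 - (1)*R2:  [     0      0  -15/4  -31/4 ]
R4 <- R4 - (15/32)*R3:  [     0      0      0  37/32 ]
Upper-triangular form:
[ 8   0   2     -6 ]
[ 0  -4   0      8 ]
[ 0   0  -8    -19 ]
[ 0   0   0  37/32 ]
det(A) = (-1)^0 * (8) * (-4) * (-8) * (37/32) = 296  (0 row swaps -> sign +1)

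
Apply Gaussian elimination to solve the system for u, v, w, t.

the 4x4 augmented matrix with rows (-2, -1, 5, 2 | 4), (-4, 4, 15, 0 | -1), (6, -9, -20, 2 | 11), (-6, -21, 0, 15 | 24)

Forward elimination on [A|b]:
R2 <- R2 - (2)*R1:  [  0   6   5  -4  -9 ]
R3 <- R3 - (-3)*R1:  [   0  -12   -5    8   23 ]
R4 <- R4 - (3)*R1:  [   0  -18  -15    9   12 ]
R3 <- R3 - (-2)*R2:  [ 0  0  5  0  5 ]
R4 <- R4 - (-3)*R2:  [   0    0    0   -3  -15 ]
Row echelon form:
[ -2  -1  5   2  |    4 ]
[  0   6  5  -4  |   -9 ]
[  0   0  5   0  |    5 ]
[  0   0  0  -3  |  -15 ]
Back-substitution:
t = (-15) / -3 = 5
w = (5) / 5 = 1
v = (-9 - (5)*(1) - (-4)*(5)) / 6 = 1
u = (4 - (-1)*(1) - (5)*(1) - (2)*(5)) / -2 = 5

(5, 1, 1, 5)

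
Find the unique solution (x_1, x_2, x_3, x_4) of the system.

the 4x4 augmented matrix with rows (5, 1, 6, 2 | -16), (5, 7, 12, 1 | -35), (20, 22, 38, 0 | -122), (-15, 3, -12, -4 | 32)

(-2, -2, -1, 1)

Forward elimination on [A|b]:
R2 <- R2 - (1)*R1:  [   0    6    6   -1  -19 ]
R3 <- R3 - (4)*R1:  [   0   18   14   -8  -58 ]
R4 <- R4 - (-3)*R1:  [   0    6    6    2  -16 ]
R3 <- R3 - (3)*R2:  [  0   0  -4  -5  -1 ]
R4 <- R4 - (1)*R2:  [ 0  0  0  3  3 ]
Row echelon form:
[ 5  1   6   2  |  -16 ]
[ 0  6   6  -1  |  -19 ]
[ 0  0  -4  -5  |   -1 ]
[ 0  0   0   3  |    3 ]
Back-substitution:
x_4 = (3) / 3 = 1
x_3 = (-1 - (-5)*(1)) / -4 = -1
x_2 = (-19 - (6)*(-1) - (-1)*(1)) / 6 = -2
x_1 = (-16 - (1)*(-2) - (6)*(-1) - (2)*(1)) / 5 = -2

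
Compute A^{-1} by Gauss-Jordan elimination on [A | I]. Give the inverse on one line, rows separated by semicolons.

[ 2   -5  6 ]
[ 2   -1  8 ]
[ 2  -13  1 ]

inverse = [-103/8 73/8 17/4; -7/4 5/4 1/2; 3 -2 -1]

Gauss-Jordan on [A | I]:
R1 <- (1/2)*R1:  [    1  -5/2     3  |   1/2     0     0 ]
R2 <- R2 - (2)*R1:  [  0   4   2  |  -1   1   0 ]
R3 <- R3 - (2)*R1:  [  0  -8  -5  |  -1   0   1 ]
R2 <- (1/4)*R2:  [    0     1   1/2  |  -1/4   1/4     0 ]
R1 <- R1 - (-5/2)*R2:  [    1     0  17/4  |  -1/8   5/8     0 ]
R3 <- R3 - (-8)*R2:  [  0   0  -1  |  -3   2   1 ]
R3 <- (1/-1)*R3:  [  0   0   1  |   3  -2  -1 ]
R1 <- R1 - (17/4)*R3:  [      1       0       0  |  -103/8    73/8    17/4 ]
R2 <- R2 - (1/2)*R3:  [    0     1     0  |  -7/4   5/4   1/2 ]
Right block of [I | A^{-1}] is the inverse:
[ -103/8  73/8  17/4 ]
[   -7/4   5/4   1/2 ]
[      3    -2    -1 ]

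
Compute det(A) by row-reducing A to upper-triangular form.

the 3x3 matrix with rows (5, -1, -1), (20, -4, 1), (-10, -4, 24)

Forward elimination:
R2 <- R2 - (4)*R1:  [ 0  0  5 ]
R3 <- R3 - (-2)*R1:  [  0  -6  22 ]
R2 <-> R3   (pivot in column 2 was zero)
[ 5  -1  -1 ]
[ 0  -6  22 ]
[ 0   0   5 ]
Upper-triangular form:
[ 5  -1  -1 ]
[ 0  -6  22 ]
[ 0   0   5 ]
det(A) = (-1)^1 * (5) * (-6) * (5) = 150  (1 row swap -> sign -1)

det(A) = 150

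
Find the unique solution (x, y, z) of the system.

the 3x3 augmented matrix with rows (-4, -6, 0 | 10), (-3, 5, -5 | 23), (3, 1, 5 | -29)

(-1, -1, -5)

Forward elimination on [A|b]:
R2 <- R2 - (3/4)*R1:  [    0  19/2    -5  31/2 ]
R3 <- R3 - (-3/4)*R1:  [     0   -7/2      5  -43/2 ]
R3 <- R3 - (-7/19)*R2:  [       0        0    60/19  -300/19 ]
Row echelon form:
[ -4    -6      0  |       10 ]
[  0  19/2     -5  |     31/2 ]
[  0     0  60/19  |  -300/19 ]
Back-substitution:
z = (-300/19) / (60/19) = -5
y = (31/2 - (-5)*(-5)) / (19/2) = -1
x = (10 - (-6)*(-1)) / -4 = -1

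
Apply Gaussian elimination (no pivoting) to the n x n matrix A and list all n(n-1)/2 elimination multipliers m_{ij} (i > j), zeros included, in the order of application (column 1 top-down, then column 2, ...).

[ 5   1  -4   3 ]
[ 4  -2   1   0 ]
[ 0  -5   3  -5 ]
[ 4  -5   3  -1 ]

multipliers: 4/5, 0, 4/5, 25/14, 29/14, 5/9

Forward elimination:
R2 <- R2 - (4/5)*R1:  [     0  -14/5   21/5  -12/5 ]
R3: entry in column 1 is already 0 -> m_{31} = 0 (no row operation needed)
R4 <- R4 - (4/5)*R1:  [     0  -29/5   31/5  -17/5 ]
R3 <- R3 - (25/14)*R2:  [    0     0  -9/2  -5/7 ]
R4 <- R4 - (29/14)*R2:  [    0     0  -5/2  11/7 ]
R4 <- R4 - (5/9)*R3:  [      0       0       0  124/63 ]
Multipliers (in order of application): m_{21} = 4/5, m_{31} = 0, m_{41} = 4/5, m_{32} = 25/14, m_{42} = 29/14, m_{43} = 5/9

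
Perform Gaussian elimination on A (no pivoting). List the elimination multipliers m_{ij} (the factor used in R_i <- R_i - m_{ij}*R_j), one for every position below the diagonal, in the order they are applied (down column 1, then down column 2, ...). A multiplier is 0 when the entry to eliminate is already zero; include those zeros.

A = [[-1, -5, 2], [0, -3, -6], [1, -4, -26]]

multipliers: 0, -1, 3

Forward elimination:
R2: entry in column 1 is already 0 -> m_{21} = 0 (no row operation needed)
R3 <- R3 - (-1)*R1:  [   0   -9  -24 ]
R3 <- R3 - (3)*R2:  [  0   0  -6 ]
Multipliers (in order of application): m_{21} = 0, m_{31} = -1, m_{32} = 3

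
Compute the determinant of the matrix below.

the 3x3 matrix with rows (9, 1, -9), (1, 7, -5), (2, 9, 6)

det(A) = 812

Forward elimination:
R2 <- R2 - (1/9)*R1:  [    0  62/9    -4 ]
R3 <- R3 - (2/9)*R1:  [    0  79/9     8 ]
R3 <- R3 - (79/62)*R2:  [      0       0  406/31 ]
Upper-triangular form:
[ 9     1      -9 ]
[ 0  62/9      -4 ]
[ 0     0  406/31 ]
det(A) = (-1)^0 * (9) * (62/9) * (406/31) = 812  (0 row swaps -> sign +1)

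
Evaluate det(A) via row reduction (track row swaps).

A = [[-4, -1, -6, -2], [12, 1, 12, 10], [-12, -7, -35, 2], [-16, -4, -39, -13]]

det(A) = 200

Forward elimination:
R2 <- R2 - (-3)*R1:  [  0  -2  -6   4 ]
R3 <- R3 - (3)*R1:  [   0   -4  -17    8 ]
R4 <- R4 - (4)*R1:  [   0    0  -15   -5 ]
R3 <- R3 - (2)*R2:  [  0   0  -5   0 ]
R4 <- R4 - (3)*R3:  [  0   0   0  -5 ]
Upper-triangular form:
[ -4  -1  -6  -2 ]
[  0  -2  -6   4 ]
[  0   0  -5   0 ]
[  0   0   0  -5 ]
det(A) = (-1)^0 * (-4) * (-2) * (-5) * (-5) = 200  (0 row swaps -> sign +1)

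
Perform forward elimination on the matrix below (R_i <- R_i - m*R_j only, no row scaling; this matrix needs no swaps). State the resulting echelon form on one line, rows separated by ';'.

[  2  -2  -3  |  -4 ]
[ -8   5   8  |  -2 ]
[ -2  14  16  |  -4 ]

Forward elimination:
R2 <- R2 - (-4)*R1:  [   0   -3   -4  -18 ]
R3 <- R3 - (-1)*R1:  [  0  12  13  -8 ]
R3 <- R3 - (-4)*R2:  [   0    0   -3  -80 ]
Row echelon form:
[ 2  -2  -3  |   -4 ]
[ 0  -3  -4  |  -18 ]
[ 0   0  -3  |  -80 ]

REF = [2 -2 -3 -4; 0 -3 -4 -18; 0 0 -3 -80]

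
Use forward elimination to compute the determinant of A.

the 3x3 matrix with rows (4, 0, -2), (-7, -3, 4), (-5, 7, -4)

det(A) = 64

Forward elimination:
R2 <- R2 - (-7/4)*R1:  [   0   -3  1/2 ]
R3 <- R3 - (-5/4)*R1:  [     0      7  -13/2 ]
R3 <- R3 - (-7/3)*R2:  [     0      0  -16/3 ]
Upper-triangular form:
[ 4   0     -2 ]
[ 0  -3    1/2 ]
[ 0   0  -16/3 ]
det(A) = (-1)^0 * (4) * (-3) * (-16/3) = 64  (0 row swaps -> sign +1)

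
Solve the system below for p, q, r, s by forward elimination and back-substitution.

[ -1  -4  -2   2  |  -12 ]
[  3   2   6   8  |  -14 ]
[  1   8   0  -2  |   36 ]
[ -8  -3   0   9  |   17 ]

(-4, 5, -2, 0)

Forward elimination on [A|b]:
R2 <- R2 - (-3)*R1:  [   0  -10    0   14  -50 ]
R3 <- R3 - (-1)*R1:  [  0   4  -2   0  24 ]
R4 <- R4 - (8)*R1:  [   0   29   16   -7  113 ]
R3 <- R3 - (-2/5)*R2:  [    0     0    -2  28/5     4 ]
R4 <- R4 - (-29/10)*R2:  [     0      0     16  168/5    -32 ]
R4 <- R4 - (-8)*R3:  [     0      0      0  392/5      0 ]
Row echelon form:
[ -1   -4  -2      2  |  -12 ]
[  0  -10   0     14  |  -50 ]
[  0    0  -2   28/5  |    4 ]
[  0    0   0  392/5  |    0 ]
Back-substitution:
s = (0) / (392/5) = 0
r = (4 - (28/5)*(0)) / -2 = -2
q = (-50 - (14)*(0)) / -10 = 5
p = (-12 - (-4)*(5) - (-2)*(-2) - (2)*(0)) / -1 = -4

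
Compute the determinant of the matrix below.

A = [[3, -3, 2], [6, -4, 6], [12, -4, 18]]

det(A) = 12

Forward elimination:
R2 <- R2 - (2)*R1:  [ 0  2  2 ]
R3 <- R3 - (4)*R1:  [  0   8  10 ]
R3 <- R3 - (4)*R2:  [ 0  0  2 ]
Upper-triangular form:
[ 3  -3  2 ]
[ 0   2  2 ]
[ 0   0  2 ]
det(A) = (-1)^0 * (3) * (2) * (2) = 12  (0 row swaps -> sign +1)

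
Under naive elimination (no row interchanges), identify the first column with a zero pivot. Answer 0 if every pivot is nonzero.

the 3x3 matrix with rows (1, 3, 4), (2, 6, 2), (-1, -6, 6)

first zero-pivot column = 2

Naive forward elimination:
R2 <- R2 - (2)*R1:  [  0   0  -6 ]
R3 <- R3 - (-1)*R1:  [  0  -3  10 ]
Matrix at this point:
[ 1   3   4 ]
[ 0   0  -6 ]
[ 0  -3  10 ]
Pivot entry (2,2) is zero but row 3 has -3 in column 2 -> naive elimination stops; a row interchange (e.g. R2 <-> R3) would be required here.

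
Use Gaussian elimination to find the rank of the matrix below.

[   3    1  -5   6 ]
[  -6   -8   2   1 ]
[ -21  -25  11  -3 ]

rank(A) = 2

Row reduction:
R2 <- R2 - (-2)*R1:  [  0  -6  -8  13 ]
R3 <- R3 - (-7)*R1:  [   0  -18  -24   39 ]
R3 <- R3 - (3)*R2:  [ 0  0  0  0 ]
Row echelon form:
[ 3   1  -5   6 ]
[ 0  -6  -8  13 ]
[ 0   0   0   0 ]
Nonzero rows / pivot columns: 2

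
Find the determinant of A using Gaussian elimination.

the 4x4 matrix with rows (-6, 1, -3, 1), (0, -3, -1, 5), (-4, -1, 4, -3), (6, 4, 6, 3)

det(A) = 1610

Forward elimination:
R3 <- R3 - (2/3)*R1:  [     0   -5/3      6  -11/3 ]
R4 <- R4 - (-1)*R1:  [ 0  5  3  4 ]
R3 <- R3 - (5/9)*R2:  [     0      0   59/9  -58/9 ]
R4 <- R4 - (-5/3)*R2:  [    0     0   4/3  37/3 ]
R4 <- R4 - (12/59)*R3:  [      0       0       0  805/59 ]
Upper-triangular form:
[ -6   1    -3       1 ]
[  0  -3    -1       5 ]
[  0   0  59/9   -58/9 ]
[  0   0     0  805/59 ]
det(A) = (-1)^0 * (-6) * (-3) * (59/9) * (805/59) = 1610  (0 row swaps -> sign +1)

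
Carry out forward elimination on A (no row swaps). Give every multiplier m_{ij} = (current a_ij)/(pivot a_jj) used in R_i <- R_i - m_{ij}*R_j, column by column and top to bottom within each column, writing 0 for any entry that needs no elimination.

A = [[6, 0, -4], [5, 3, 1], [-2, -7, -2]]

multipliers: 5/6, -1/3, -7/3

Forward elimination:
R2 <- R2 - (5/6)*R1:  [    0     3  13/3 ]
R3 <- R3 - (-1/3)*R1:  [     0     -7  -10/3 ]
R3 <- R3 - (-7/3)*R2:  [    0     0  61/9 ]
Multipliers (in order of application): m_{21} = 5/6, m_{31} = -1/3, m_{32} = -7/3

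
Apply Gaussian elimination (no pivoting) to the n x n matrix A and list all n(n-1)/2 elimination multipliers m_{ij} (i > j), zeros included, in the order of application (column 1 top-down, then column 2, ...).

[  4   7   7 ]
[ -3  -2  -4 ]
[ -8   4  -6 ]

multipliers: -3/4, -2, 72/13

Forward elimination:
R2 <- R2 - (-3/4)*R1:  [    0  13/4   5/4 ]
R3 <- R3 - (-2)*R1:  [  0  18   8 ]
R3 <- R3 - (72/13)*R2:  [     0      0  14/13 ]
Multipliers (in order of application): m_{21} = -3/4, m_{31} = -2, m_{32} = 72/13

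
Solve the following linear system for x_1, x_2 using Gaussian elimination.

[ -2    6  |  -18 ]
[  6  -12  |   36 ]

Forward elimination on [A|b]:
R2 <- R2 - (-3)*R1:  [   0    6  -18 ]
Row echelon form:
[ -2  6  |  -18 ]
[  0  6  |  -18 ]
Back-substitution:
x_2 = (-18) / 6 = -3
x_1 = (-18 - (6)*(-3)) / -2 = 0

(0, -3)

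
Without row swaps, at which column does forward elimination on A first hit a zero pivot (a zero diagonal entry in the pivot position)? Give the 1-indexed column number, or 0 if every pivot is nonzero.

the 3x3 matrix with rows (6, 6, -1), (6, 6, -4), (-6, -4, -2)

Naive forward elimination:
R2 <- R2 - (1)*R1:  [  0   0  -3 ]
R3 <- R3 - (-1)*R1:  [  0   2  -3 ]
Matrix at this point:
[ 6  6  -1 ]
[ 0  0  -3 ]
[ 0  2  -3 ]
Pivot entry (2,2) is zero but row 3 has 2 in column 2 -> naive elimination stops; a row interchange (e.g. R2 <-> R3) would be required here.

first zero-pivot column = 2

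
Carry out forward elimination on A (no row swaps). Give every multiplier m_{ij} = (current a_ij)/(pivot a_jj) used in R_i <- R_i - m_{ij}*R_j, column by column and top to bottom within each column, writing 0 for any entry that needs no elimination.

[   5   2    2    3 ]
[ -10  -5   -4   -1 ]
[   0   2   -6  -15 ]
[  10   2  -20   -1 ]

Forward elimination:
R2 <- R2 - (-2)*R1:  [  0  -1   0   5 ]
R3: entry in column 1 is already 0 -> m_{31} = 0 (no row operation needed)
R4 <- R4 - (2)*R1:  [   0   -2  -24   -7 ]
R3 <- R3 - (-2)*R2:  [  0   0  -6  -5 ]
R4 <- R4 - (2)*R2:  [   0    0  -24  -17 ]
R4 <- R4 - (4)*R3:  [ 0  0  0  3 ]
Multipliers (in order of application): m_{21} = -2, m_{31} = 0, m_{41} = 2, m_{32} = -2, m_{42} = 2, m_{43} = 4

multipliers: -2, 0, 2, -2, 2, 4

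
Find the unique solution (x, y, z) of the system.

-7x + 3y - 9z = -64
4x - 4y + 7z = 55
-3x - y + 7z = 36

(1, -4, 5)

Forward elimination on [A|b]:
R2 <- R2 - (-4/7)*R1:  [     0  -16/7   13/7  129/7 ]
R3 <- R3 - (3/7)*R1:  [     0  -16/7   76/7  444/7 ]
R3 <- R3 - (1)*R2:  [  0   0   9  45 ]
Row echelon form:
[ -7      3    -9  |    -64 ]
[  0  -16/7  13/7  |  129/7 ]
[  0      0     9  |     45 ]
Back-substitution:
z = (45) / 9 = 5
y = (129/7 - (13/7)*(5)) / (-16/7) = -4
x = (-64 - (3)*(-4) - (-9)*(5)) / -7 = 1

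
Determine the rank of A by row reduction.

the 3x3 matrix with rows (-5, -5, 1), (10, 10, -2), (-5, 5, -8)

rank(A) = 2

Row reduction:
R2 <- R2 - (-2)*R1:  [ 0  0  0 ]
R3 <- R3 - (1)*R1:  [  0  10  -9 ]
R2 <-> R3   (pivot in column 2 was zero)
[ -5  -5   1 ]
[  0  10  -9 ]
[  0   0   0 ]
Row echelon form:
[ -5  -5   1 ]
[  0  10  -9 ]
[  0   0   0 ]
Nonzero rows / pivot columns: 2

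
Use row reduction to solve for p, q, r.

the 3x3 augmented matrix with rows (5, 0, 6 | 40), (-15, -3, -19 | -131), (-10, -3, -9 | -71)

Forward elimination on [A|b]:
R2 <- R2 - (-3)*R1:  [   0   -3   -1  -11 ]
R3 <- R3 - (-2)*R1:  [  0  -3   3   9 ]
R3 <- R3 - (1)*R2:  [  0   0   4  20 ]
Row echelon form:
[ 5   0   6  |   40 ]
[ 0  -3  -1  |  -11 ]
[ 0   0   4  |   20 ]
Back-substitution:
r = (20) / 4 = 5
q = (-11 - (-1)*(5)) / -3 = 2
p = (40 - (6)*(5)) / 5 = 2

(2, 2, 5)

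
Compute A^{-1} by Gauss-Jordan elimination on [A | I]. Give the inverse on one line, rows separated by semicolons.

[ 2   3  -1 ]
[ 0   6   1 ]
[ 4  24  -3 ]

inverse = [7/8 5/16 -3/16; -1/12 1/24 1/24; 1/2 3/4 -1/4]

Gauss-Jordan on [A | I]:
R1 <- (1/2)*R1:  [    1   3/2  -1/2  |   1/2     0     0 ]
R3 <- R3 - (4)*R1:  [  0  18  -1  |  -2   0   1 ]
R2 <- (1/6)*R2:  [   0    1  1/6  |    0  1/6    0 ]
R1 <- R1 - (3/2)*R2:  [    1     0  -3/4  |   1/2  -1/4     0 ]
R3 <- R3 - (18)*R2:  [  0   0  -4  |  -2  -3   1 ]
R3 <- (1/-4)*R3:  [    0     0     1  |   1/2   3/4  -1/4 ]
R1 <- R1 - (-3/4)*R3:  [     1      0      0  |    7/8   5/16  -3/16 ]
R2 <- R2 - (1/6)*R3:  [     0      1      0  |  -1/12   1/24   1/24 ]
Right block of [I | A^{-1}] is the inverse:
[   7/8  5/16  -3/16 ]
[ -1/12  1/24   1/24 ]
[   1/2   3/4   -1/4 ]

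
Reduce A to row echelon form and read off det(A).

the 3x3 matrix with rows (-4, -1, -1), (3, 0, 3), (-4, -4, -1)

det(A) = -27

Forward elimination:
R2 <- R2 - (-3/4)*R1:  [    0  -3/4   9/4 ]
R3 <- R3 - (1)*R1:  [  0  -3   0 ]
R3 <- R3 - (4)*R2:  [  0   0  -9 ]
Upper-triangular form:
[ -4    -1   -1 ]
[  0  -3/4  9/4 ]
[  0     0   -9 ]
det(A) = (-1)^0 * (-4) * (-3/4) * (-9) = -27  (0 row swaps -> sign +1)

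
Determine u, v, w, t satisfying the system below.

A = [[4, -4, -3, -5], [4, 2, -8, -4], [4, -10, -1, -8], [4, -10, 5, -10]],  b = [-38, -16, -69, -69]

Forward elimination on [A|b]:
R2 <- R2 - (1)*R1:  [  0   6  -5   1  22 ]
R3 <- R3 - (1)*R1:  [   0   -6    2   -3  -31 ]
R4 <- R4 - (1)*R1:  [   0   -6    8   -5  -31 ]
R3 <- R3 - (-1)*R2:  [  0   0  -3  -2  -9 ]
R4 <- R4 - (-1)*R2:  [  0   0   3  -4  -9 ]
R4 <- R4 - (-1)*R3:  [   0    0    0   -6  -18 ]
Row echelon form:
[ 4  -4  -3  -5  |  -38 ]
[ 0   6  -5   1  |   22 ]
[ 0   0  -3  -2  |   -9 ]
[ 0   0   0  -6  |  -18 ]
Back-substitution:
t = (-18) / -6 = 3
w = (-9 - (-2)*(3)) / -3 = 1
v = (22 - (-5)*(1) - (1)*(3)) / 6 = 4
u = (-38 - (-4)*(4) - (-3)*(1) - (-5)*(3)) / 4 = -1

(-1, 4, 1, 3)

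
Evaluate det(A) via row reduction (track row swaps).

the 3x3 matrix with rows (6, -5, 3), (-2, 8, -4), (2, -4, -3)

det(A) = -194

Forward elimination:
R2 <- R2 - (-1/3)*R1:  [    0  19/3    -3 ]
R3 <- R3 - (1/3)*R1:  [    0  -7/3    -4 ]
R3 <- R3 - (-7/19)*R2:  [      0       0  -97/19 ]
Upper-triangular form:
[ 6    -5       3 ]
[ 0  19/3      -3 ]
[ 0     0  -97/19 ]
det(A) = (-1)^0 * (6) * (19/3) * (-97/19) = -194  (0 row swaps -> sign +1)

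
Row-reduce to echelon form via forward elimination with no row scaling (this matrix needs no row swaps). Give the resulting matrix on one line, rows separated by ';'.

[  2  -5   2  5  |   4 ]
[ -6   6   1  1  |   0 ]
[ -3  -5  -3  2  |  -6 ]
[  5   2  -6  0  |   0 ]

Forward elimination:
R2 <- R2 - (-3)*R1:  [  0  -9   7  16  12 ]
R3 <- R3 - (-3/2)*R1:  [     0  -25/2      0   19/2      0 ]
R4 <- R4 - (5/2)*R1:  [     0   29/2    -11  -25/2    -10 ]
R3 <- R3 - (25/18)*R2:  [       0        0  -175/18  -229/18    -50/3 ]
R4 <- R4 - (-29/18)*R2:  [      0       0    5/18  239/18    28/3 ]
R4 <- R4 - (-1/35)*R3:  [      0       0       0  452/35    62/7 ]
Row echelon form:
[ 2  -5        2        5  |      4 ]
[ 0  -9        7       16  |     12 ]
[ 0   0  -175/18  -229/18  |  -50/3 ]
[ 0   0        0   452/35  |   62/7 ]

REF = [2 -5 2 5 4; 0 -9 7 16 12; 0 0 -175/18 -229/18 -50/3; 0 0 0 452/35 62/7]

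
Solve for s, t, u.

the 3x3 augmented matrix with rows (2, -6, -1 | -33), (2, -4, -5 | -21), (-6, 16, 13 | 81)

(-5, 4, -1)

Forward elimination on [A|b]:
R2 <- R2 - (1)*R1:  [  0   2  -4  12 ]
R3 <- R3 - (-3)*R1:  [   0   -2   10  -18 ]
R3 <- R3 - (-1)*R2:  [  0   0   6  -6 ]
Row echelon form:
[ 2  -6  -1  |  -33 ]
[ 0   2  -4  |   12 ]
[ 0   0   6  |   -6 ]
Back-substitution:
u = (-6) / 6 = -1
t = (12 - (-4)*(-1)) / 2 = 4
s = (-33 - (-6)*(4) - (-1)*(-1)) / 2 = -5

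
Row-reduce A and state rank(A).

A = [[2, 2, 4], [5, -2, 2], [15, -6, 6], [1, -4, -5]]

Row reduction:
R2 <- R2 - (5/2)*R1:  [  0  -7  -8 ]
R3 <- R3 - (15/2)*R1:  [   0  -21  -24 ]
R4 <- R4 - (1/2)*R1:  [  0  -5  -7 ]
R3 <- R3 - (3)*R2:  [ 0  0  0 ]
R4 <- R4 - (5/7)*R2:  [    0     0  -9/7 ]
R3 <-> R4   (pivot in column 3 was zero)
[ 2   2     4 ]
[ 0  -7    -8 ]
[ 0   0  -9/7 ]
[ 0   0     0 ]
Row echelon form:
[ 2   2     4 ]
[ 0  -7    -8 ]
[ 0   0  -9/7 ]
[ 0   0     0 ]
Nonzero rows / pivot columns: 3

rank(A) = 3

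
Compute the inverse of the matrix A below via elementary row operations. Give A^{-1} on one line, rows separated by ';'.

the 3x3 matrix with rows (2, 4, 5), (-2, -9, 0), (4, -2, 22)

inverse = [99/10 49/10 -9/4; -11/5 -6/5 1/2; -2 -1 1/2]

Gauss-Jordan on [A | I]:
R1 <- (1/2)*R1:  [   1    2  5/2  |  1/2    0    0 ]
R2 <- R2 - (-2)*R1:  [  0  -5   5  |   1   1   0 ]
R3 <- R3 - (4)*R1:  [   0  -10   12  |   -2    0    1 ]
R2 <- (1/-5)*R2:  [    0     1    -1  |  -1/5  -1/5     0 ]
R1 <- R1 - (2)*R2:  [    1     0   9/2  |  9/10   2/5     0 ]
R3 <- R3 - (-10)*R2:  [  0   0   2  |  -4  -2   1 ]
R3 <- (1/2)*R3:  [   0    0    1  |   -2   -1  1/2 ]
R1 <- R1 - (9/2)*R3:  [     1      0      0  |  99/10  49/10   -9/4 ]
R2 <- R2 - (-1)*R3:  [     0      1      0  |  -11/5   -6/5    1/2 ]
Right block of [I | A^{-1}] is the inverse:
[ 99/10  49/10  -9/4 ]
[ -11/5   -6/5   1/2 ]
[    -2     -1   1/2 ]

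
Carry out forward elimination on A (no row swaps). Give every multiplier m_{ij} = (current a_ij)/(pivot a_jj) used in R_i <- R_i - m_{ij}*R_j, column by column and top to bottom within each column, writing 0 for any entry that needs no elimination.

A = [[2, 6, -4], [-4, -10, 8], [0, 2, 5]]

multipliers: -2, 0, 1

Forward elimination:
R2 <- R2 - (-2)*R1:  [ 0  2  0 ]
R3: entry in column 1 is already 0 -> m_{31} = 0 (no row operation needed)
R3 <- R3 - (1)*R2:  [ 0  0  5 ]
Multipliers (in order of application): m_{21} = -2, m_{31} = 0, m_{32} = 1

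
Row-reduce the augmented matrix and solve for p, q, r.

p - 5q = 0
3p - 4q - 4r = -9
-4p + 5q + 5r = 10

(5, 1, 5)

Forward elimination on [A|b]:
R2 <- R2 - (3)*R1:  [  0  11  -4  -9 ]
R3 <- R3 - (-4)*R1:  [   0  -15    5   10 ]
R3 <- R3 - (-15/11)*R2:  [      0       0   -5/11  -25/11 ]
Row echelon form:
[ 1  -5      0  |       0 ]
[ 0  11     -4  |      -9 ]
[ 0   0  -5/11  |  -25/11 ]
Back-substitution:
r = (-25/11) / (-5/11) = 5
q = (-9 - (-4)*(5)) / 11 = 1
p = (0 - (-5)*(1)) / 1 = 5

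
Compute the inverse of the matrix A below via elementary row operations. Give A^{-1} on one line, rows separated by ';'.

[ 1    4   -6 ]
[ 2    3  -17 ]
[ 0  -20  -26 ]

inverse = [-209/15 112/15 -5/3; 26/15 -13/15 1/6; -4/3 2/3 -1/6]

Gauss-Jordan on [A | I]:
R2 <- R2 - (2)*R1:  [  0  -5  -5  |  -2   1   0 ]
R2 <- (1/-5)*R2:  [    0     1     1  |   2/5  -1/5     0 ]
R1 <- R1 - (4)*R2:  [    1     0   -10  |  -3/5   4/5     0 ]
R3 <- R3 - (-20)*R2:  [  0   0  -6  |   8  -4   1 ]
R3 <- (1/-6)*R3:  [    0     0     1  |  -4/3   2/3  -1/6 ]
R1 <- R1 - (-10)*R3:  [       1        0        0  |  -209/15   112/15     -5/3 ]
R2 <- R2 - (1)*R3:  [      0       1       0  |   26/15  -13/15     1/6 ]
Right block of [I | A^{-1}] is the inverse:
[ -209/15  112/15  -5/3 ]
[   26/15  -13/15   1/6 ]
[    -4/3     2/3  -1/6 ]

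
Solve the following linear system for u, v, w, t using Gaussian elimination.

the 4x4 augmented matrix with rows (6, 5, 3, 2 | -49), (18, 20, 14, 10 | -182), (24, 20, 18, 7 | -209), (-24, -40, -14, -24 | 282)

(-5, 0, -3, -5)

Forward elimination on [A|b]:
R2 <- R2 - (3)*R1:  [   0    5    5    4  -35 ]
R3 <- R3 - (4)*R1:  [   0    0    6   -1  -13 ]
R4 <- R4 - (-4)*R1:  [   0  -20   -2  -16   86 ]
R4 <- R4 - (-4)*R2:  [   0    0   18    0  -54 ]
R4 <- R4 - (3)*R3:  [   0    0    0    3  -15 ]
Row echelon form:
[ 6  5  3   2  |  -49 ]
[ 0  5  5   4  |  -35 ]
[ 0  0  6  -1  |  -13 ]
[ 0  0  0   3  |  -15 ]
Back-substitution:
t = (-15) / 3 = -5
w = (-13 - (-1)*(-5)) / 6 = -3
v = (-35 - (5)*(-3) - (4)*(-5)) / 5 = 0
u = (-49 - (5)*(0) - (3)*(-3) - (2)*(-5)) / 6 = -5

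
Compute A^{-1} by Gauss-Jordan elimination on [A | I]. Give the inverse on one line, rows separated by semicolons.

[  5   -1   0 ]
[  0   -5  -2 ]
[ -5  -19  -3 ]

Gauss-Jordan on [A | I]:
R1 <- (1/5)*R1:  [    1  -1/5     0  |   1/5     0     0 ]
R3 <- R3 - (-5)*R1:  [   0  -20   -3  |    1    0    1 ]
R2 <- (1/-5)*R2:  [    0     1   2/5  |     0  -1/5     0 ]
R1 <- R1 - (-1/5)*R2:  [     1      0   2/25  |    1/5  -1/25      0 ]
R3 <- R3 - (-20)*R2:  [  0   0   5  |   1  -4   1 ]
R3 <- (1/5)*R3:  [    0     0     1  |   1/5  -4/5   1/5 ]
R1 <- R1 - (2/25)*R3:  [      1       0       0  |  23/125   3/125  -2/125 ]
R2 <- R2 - (2/5)*R3:  [     0      1      0  |  -2/25   3/25  -2/25 ]
Right block of [I | A^{-1}] is the inverse:
[ 23/125  3/125  -2/125 ]
[  -2/25   3/25   -2/25 ]
[    1/5   -4/5     1/5 ]

inverse = [23/125 3/125 -2/125; -2/25 3/25 -2/25; 1/5 -4/5 1/5]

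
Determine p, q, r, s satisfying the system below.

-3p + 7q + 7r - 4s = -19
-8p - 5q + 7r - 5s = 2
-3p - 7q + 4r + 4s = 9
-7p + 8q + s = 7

Forward elimination on [A|b]:
R2 <- R2 - (8/3)*R1:  [     0  -71/3  -35/3   17/3  158/3 ]
R3 <- R3 - (1)*R1:  [   0  -14   -3    8   28 ]
R4 <- R4 - (7/3)*R1:  [     0  -25/3  -49/3   31/3  154/3 ]
R3 <- R3 - (42/71)*R2:  [       0        0   277/71   330/71  -224/71 ]
R4 <- R4 - (25/71)*R2:  [       0        0  -868/71   592/71  2328/71 ]
R4 <- R4 - (-868/277)*R3:  [        0         0         0  6344/277  6344/277 ]
Row echelon form:
[ -3      7       7        -4  |       -19 ]
[  0  -71/3   -35/3      17/3  |     158/3 ]
[  0      0  277/71    330/71  |   -224/71 ]
[  0      0       0  6344/277  |  6344/277 ]
Back-substitution:
s = (6344/277) / (6344/277) = 1
r = (-224/71 - (330/71)*(1)) / (277/71) = -2
q = (158/3 - (-35/3)*(-2) - (17/3)*(1)) / (-71/3) = -1
p = (-19 - (7)*(-1) - (7)*(-2) - (-4)*(1)) / -3 = -2

(-2, -1, -2, 1)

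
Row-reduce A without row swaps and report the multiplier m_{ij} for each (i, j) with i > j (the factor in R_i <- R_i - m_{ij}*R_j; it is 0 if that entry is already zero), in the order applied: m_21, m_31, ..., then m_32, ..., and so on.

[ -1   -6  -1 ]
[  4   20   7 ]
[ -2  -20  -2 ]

Forward elimination:
R2 <- R2 - (-4)*R1:  [  0  -4   3 ]
R3 <- R3 - (2)*R1:  [  0  -8   0 ]
R3 <- R3 - (2)*R2:  [  0   0  -6 ]
Multipliers (in order of application): m_{21} = -4, m_{31} = 2, m_{32} = 2

multipliers: -4, 2, 2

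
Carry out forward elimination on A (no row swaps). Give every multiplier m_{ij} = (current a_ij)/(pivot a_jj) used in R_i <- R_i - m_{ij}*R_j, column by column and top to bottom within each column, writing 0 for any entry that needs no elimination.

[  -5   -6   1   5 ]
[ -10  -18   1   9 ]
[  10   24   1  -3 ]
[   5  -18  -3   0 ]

Forward elimination:
R2 <- R2 - (2)*R1:  [  0  -6  -1  -1 ]
R3 <- R3 - (-2)*R1:  [  0  12   3   7 ]
R4 <- R4 - (-1)*R1:  [   0  -24   -2    5 ]
R3 <- R3 - (-2)*R2:  [ 0  0  1  5 ]
R4 <- R4 - (4)*R2:  [ 0  0  2  9 ]
R4 <- R4 - (2)*R3:  [  0   0   0  -1 ]
Multipliers (in order of application): m_{21} = 2, m_{31} = -2, m_{41} = -1, m_{32} = -2, m_{42} = 4, m_{43} = 2

multipliers: 2, -2, -1, -2, 4, 2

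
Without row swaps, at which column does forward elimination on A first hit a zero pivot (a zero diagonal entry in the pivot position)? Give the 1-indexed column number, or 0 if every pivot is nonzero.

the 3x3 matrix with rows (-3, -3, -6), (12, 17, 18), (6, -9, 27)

first zero-pivot column = 0

Naive forward elimination:
R2 <- R2 - (-4)*R1:  [  0   5  -6 ]
R3 <- R3 - (-2)*R1:  [   0  -15   15 ]
R3 <- R3 - (-3)*R2:  [  0   0  -3 ]
All pivots nonzero; naive elimination completes without hitting a zero pivot.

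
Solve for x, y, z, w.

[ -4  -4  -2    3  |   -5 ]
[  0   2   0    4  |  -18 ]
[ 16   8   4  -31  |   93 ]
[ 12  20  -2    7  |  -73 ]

Forward elimination on [A|b]:
R3 <- R3 - (-4)*R1:  [   0   -8   -4  -19   73 ]
R4 <- R4 - (-3)*R1:  [   0    8   -8   16  -88 ]
R3 <- R3 - (-4)*R2:  [  0   0  -4  -3   1 ]
R4 <- R4 - (4)*R2:  [   0    0   -8    0  -16 ]
R4 <- R4 - (2)*R3:  [   0    0    0    6  -18 ]
Row echelon form:
[ -4  -4  -2   3  |   -5 ]
[  0   2   0   4  |  -18 ]
[  0   0  -4  -3  |    1 ]
[  0   0   0   6  |  -18 ]
Back-substitution:
w = (-18) / 6 = -3
z = (1 - (-3)*(-3)) / -4 = 2
y = (-18 - (4)*(-3)) / 2 = -3
x = (-5 - (-4)*(-3) - (-2)*(2) - (3)*(-3)) / -4 = 1

(1, -3, 2, -3)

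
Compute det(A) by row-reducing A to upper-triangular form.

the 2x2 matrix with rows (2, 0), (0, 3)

Forward elimination:
Upper-triangular form:
[ 2  0 ]
[ 0  3 ]
det(A) = (-1)^0 * (2) * (3) = 6  (0 row swaps -> sign +1)

det(A) = 6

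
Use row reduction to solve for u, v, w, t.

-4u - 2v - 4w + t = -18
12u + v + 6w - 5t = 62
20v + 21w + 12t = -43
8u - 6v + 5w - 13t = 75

(4, -2, 1, -2)

Forward elimination on [A|b]:
R2 <- R2 - (-3)*R1:  [  0  -5  -6  -2   8 ]
R4 <- R4 - (-2)*R1:  [   0  -10   -3  -11   39 ]
R3 <- R3 - (-4)*R2:  [   0    0   -3    4  -11 ]
R4 <- R4 - (2)*R2:  [  0   0   9  -7  23 ]
R4 <- R4 - (-3)*R3:  [   0    0    0    5  -10 ]
Row echelon form:
[ -4  -2  -4   1  |  -18 ]
[  0  -5  -6  -2  |    8 ]
[  0   0  -3   4  |  -11 ]
[  0   0   0   5  |  -10 ]
Back-substitution:
t = (-10) / 5 = -2
w = (-11 - (4)*(-2)) / -3 = 1
v = (8 - (-6)*(1) - (-2)*(-2)) / -5 = -2
u = (-18 - (-2)*(-2) - (-4)*(1) - (1)*(-2)) / -4 = 4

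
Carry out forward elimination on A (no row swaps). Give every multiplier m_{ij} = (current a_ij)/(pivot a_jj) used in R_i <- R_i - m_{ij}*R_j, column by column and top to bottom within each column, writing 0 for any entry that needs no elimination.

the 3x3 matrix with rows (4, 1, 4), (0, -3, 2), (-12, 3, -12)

multipliers: 0, -3, -2

Forward elimination:
R2: entry in column 1 is already 0 -> m_{21} = 0 (no row operation needed)
R3 <- R3 - (-3)*R1:  [ 0  6  0 ]
R3 <- R3 - (-2)*R2:  [ 0  0  4 ]
Multipliers (in order of application): m_{21} = 0, m_{31} = -3, m_{32} = -2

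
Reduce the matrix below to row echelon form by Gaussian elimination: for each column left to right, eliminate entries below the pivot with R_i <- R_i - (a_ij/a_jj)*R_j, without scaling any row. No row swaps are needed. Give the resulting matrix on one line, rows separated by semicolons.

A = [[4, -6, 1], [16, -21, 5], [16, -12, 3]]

Forward elimination:
R2 <- R2 - (4)*R1:  [ 0  3  1 ]
R3 <- R3 - (4)*R1:  [  0  12  -1 ]
R3 <- R3 - (4)*R2:  [  0   0  -5 ]
Row echelon form:
[ 4  -6   1 ]
[ 0   3   1 ]
[ 0   0  -5 ]

REF = [4 -6 1; 0 3 1; 0 0 -5]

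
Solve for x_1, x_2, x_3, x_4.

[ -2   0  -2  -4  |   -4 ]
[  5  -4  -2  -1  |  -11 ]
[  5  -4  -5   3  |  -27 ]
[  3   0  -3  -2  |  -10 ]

(0, 1, 4, -1)

Forward elimination on [A|b]:
R2 <- R2 - (-5/2)*R1:  [   0   -4   -7  -11  -21 ]
R3 <- R3 - (-5/2)*R1:  [   0   -4  -10   -7  -37 ]
R4 <- R4 - (-3/2)*R1:  [   0    0   -6   -8  -16 ]
R3 <- R3 - (1)*R2:  [   0    0   -3    4  -16 ]
R4 <- R4 - (2)*R3:  [   0    0    0  -16   16 ]
Row echelon form:
[ -2   0  -2   -4  |   -4 ]
[  0  -4  -7  -11  |  -21 ]
[  0   0  -3    4  |  -16 ]
[  0   0   0  -16  |   16 ]
Back-substitution:
x_4 = (16) / -16 = -1
x_3 = (-16 - (4)*(-1)) / -3 = 4
x_2 = (-21 - (-7)*(4) - (-11)*(-1)) / -4 = 1
x_1 = (-4 - (-2)*(4) - (-4)*(-1)) / -2 = 0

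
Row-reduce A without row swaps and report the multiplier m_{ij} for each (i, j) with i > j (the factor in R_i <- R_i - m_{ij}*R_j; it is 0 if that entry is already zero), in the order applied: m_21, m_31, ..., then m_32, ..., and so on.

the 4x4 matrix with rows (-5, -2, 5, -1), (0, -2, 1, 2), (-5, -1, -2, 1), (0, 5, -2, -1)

Forward elimination:
R2: entry in column 1 is already 0 -> m_{21} = 0 (no row operation needed)
R3 <- R3 - (1)*R1:  [  0   1  -7   2 ]
R4: entry in column 1 is already 0 -> m_{41} = 0 (no row operation needed)
R3 <- R3 - (-1/2)*R2:  [     0      0  -13/2      3 ]
R4 <- R4 - (-5/2)*R2:  [   0    0  1/2    4 ]
R4 <- R4 - (-1/13)*R3:  [     0      0      0  55/13 ]
Multipliers (in order of application): m_{21} = 0, m_{31} = 1, m_{41} = 0, m_{32} = -1/2, m_{42} = -5/2, m_{43} = -1/13

multipliers: 0, 1, 0, -1/2, -5/2, -1/13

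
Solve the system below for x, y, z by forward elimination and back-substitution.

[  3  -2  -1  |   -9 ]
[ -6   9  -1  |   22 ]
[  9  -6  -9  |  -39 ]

Forward elimination on [A|b]:
R2 <- R2 - (-2)*R1:  [  0   5  -3   4 ]
R3 <- R3 - (3)*R1:  [   0    0   -6  -12 ]
Row echelon form:
[ 3  -2  -1  |   -9 ]
[ 0   5  -3  |    4 ]
[ 0   0  -6  |  -12 ]
Back-substitution:
z = (-12) / -6 = 2
y = (4 - (-3)*(2)) / 5 = 2
x = (-9 - (-2)*(2) - (-1)*(2)) / 3 = -1

(-1, 2, 2)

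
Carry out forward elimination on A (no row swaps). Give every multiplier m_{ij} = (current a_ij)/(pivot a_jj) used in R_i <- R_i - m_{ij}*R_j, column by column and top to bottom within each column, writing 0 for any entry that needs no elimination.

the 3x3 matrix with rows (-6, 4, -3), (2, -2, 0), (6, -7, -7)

multipliers: -1/3, -1, 9/2

Forward elimination:
R2 <- R2 - (-1/3)*R1:  [    0  -2/3    -1 ]
R3 <- R3 - (-1)*R1:  [   0   -3  -10 ]
R3 <- R3 - (9/2)*R2:  [     0      0  -11/2 ]
Multipliers (in order of application): m_{21} = -1/3, m_{31} = -1, m_{32} = 9/2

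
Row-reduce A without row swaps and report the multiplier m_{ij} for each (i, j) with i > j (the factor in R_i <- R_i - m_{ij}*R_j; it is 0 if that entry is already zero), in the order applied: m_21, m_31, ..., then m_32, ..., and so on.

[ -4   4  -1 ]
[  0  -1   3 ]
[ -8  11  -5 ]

Forward elimination:
R2: entry in column 1 is already 0 -> m_{21} = 0 (no row operation needed)
R3 <- R3 - (2)*R1:  [  0   3  -3 ]
R3 <- R3 - (-3)*R2:  [ 0  0  6 ]
Multipliers (in order of application): m_{21} = 0, m_{31} = 2, m_{32} = -3

multipliers: 0, 2, -3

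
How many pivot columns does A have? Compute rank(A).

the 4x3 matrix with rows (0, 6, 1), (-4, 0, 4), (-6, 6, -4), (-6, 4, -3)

Row reduction:
R1 <-> R2   (pivot in column 1 was zero)
[ -4  0   4 ]
[  0  6   1 ]
[ -6  6  -4 ]
[ -6  4  -3 ]
R3 <- R3 - (3/2)*R1:  [   0    6  -10 ]
R4 <- R4 - (3/2)*R1:  [  0   4  -9 ]
R3 <- R3 - (1)*R2:  [   0    0  -11 ]
R4 <- R4 - (2/3)*R2:  [     0      0  -29/3 ]
R4 <- R4 - (29/33)*R3:  [ 0  0  0 ]
Row echelon form:
[ -4  0    4 ]
[  0  6    1 ]
[  0  0  -11 ]
[  0  0    0 ]
Nonzero rows / pivot columns: 3

rank(A) = 3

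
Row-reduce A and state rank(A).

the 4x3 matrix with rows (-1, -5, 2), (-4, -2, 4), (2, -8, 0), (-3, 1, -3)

rank(A) = 3

Row reduction:
R2 <- R2 - (4)*R1:  [  0  18  -4 ]
R3 <- R3 - (-2)*R1:  [   0  -18    4 ]
R4 <- R4 - (3)*R1:  [  0  16  -9 ]
R3 <- R3 - (-1)*R2:  [ 0  0  0 ]
R4 <- R4 - (8/9)*R2:  [     0      0  -49/9 ]
R3 <-> R4   (pivot in column 3 was zero)
[ -1  -5      2 ]
[  0  18     -4 ]
[  0   0  -49/9 ]
[  0   0      0 ]
Row echelon form:
[ -1  -5      2 ]
[  0  18     -4 ]
[  0   0  -49/9 ]
[  0   0      0 ]
Nonzero rows / pivot columns: 3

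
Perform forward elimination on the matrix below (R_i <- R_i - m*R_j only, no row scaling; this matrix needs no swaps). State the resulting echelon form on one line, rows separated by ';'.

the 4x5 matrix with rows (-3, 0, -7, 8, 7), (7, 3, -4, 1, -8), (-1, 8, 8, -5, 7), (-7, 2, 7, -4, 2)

Forward elimination:
R2 <- R2 - (-7/3)*R1:  [     0      3  -61/3   59/3   25/3 ]
R3 <- R3 - (1/3)*R1:  [     0      8   31/3  -23/3   14/3 ]
R4 <- R4 - (7/3)*R1:  [     0      2   70/3  -68/3  -43/3 ]
R3 <- R3 - (8/3)*R2:  [      0       0   581/9  -541/9  -158/9 ]
R4 <- R4 - (2/3)*R2:  [      0       0   332/9  -322/9  -179/9 ]
R4 <- R4 - (4/7)*R3:  [     0      0      0  -10/7  -69/7 ]
Row echelon form:
[ -3  0     -7       8       7 ]
[  0  3  -61/3    59/3    25/3 ]
[  0  0  581/9  -541/9  -158/9 ]
[  0  0      0   -10/7   -69/7 ]

REF = [-3 0 -7 8 7; 0 3 -61/3 59/3 25/3; 0 0 581/9 -541/9 -158/9; 0 0 0 -10/7 -69/7]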